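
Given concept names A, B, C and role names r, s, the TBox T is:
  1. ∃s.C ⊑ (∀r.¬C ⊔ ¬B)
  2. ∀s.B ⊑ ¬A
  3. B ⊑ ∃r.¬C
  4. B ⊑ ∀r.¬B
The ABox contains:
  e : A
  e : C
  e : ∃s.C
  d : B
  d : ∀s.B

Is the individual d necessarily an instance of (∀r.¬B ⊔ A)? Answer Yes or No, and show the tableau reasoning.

1. d : (∀r.¬B ⊔ A)?  L(d) = {B, ∀s.B} ∪ {(∃r.B ⊓ ¬A)}
   clash {B, ¬B} at d — d ∈ (∀r.¬B ⊔ A)
2. Hence d : (∀r.¬B ⊔ A): entailed.

Yes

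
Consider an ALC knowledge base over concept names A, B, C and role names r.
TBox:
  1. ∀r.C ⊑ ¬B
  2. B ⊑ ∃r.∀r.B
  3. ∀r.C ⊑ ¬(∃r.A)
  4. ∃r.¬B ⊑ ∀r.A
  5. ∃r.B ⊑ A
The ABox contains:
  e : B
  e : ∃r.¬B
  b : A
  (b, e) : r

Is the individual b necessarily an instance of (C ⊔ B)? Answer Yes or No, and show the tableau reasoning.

1. b : (C ⊔ B)?  L(b) = {A} ∪ {(¬C ⊓ ¬B)}
   open: L(b) ⊇ {A, ¬B, ¬C, ∀r.B, ∃r.¬C} (+ ∃-successors) — b ∉ (C ⊔ B) possible
2. Hence b : (C ⊔ B): not entailed.

No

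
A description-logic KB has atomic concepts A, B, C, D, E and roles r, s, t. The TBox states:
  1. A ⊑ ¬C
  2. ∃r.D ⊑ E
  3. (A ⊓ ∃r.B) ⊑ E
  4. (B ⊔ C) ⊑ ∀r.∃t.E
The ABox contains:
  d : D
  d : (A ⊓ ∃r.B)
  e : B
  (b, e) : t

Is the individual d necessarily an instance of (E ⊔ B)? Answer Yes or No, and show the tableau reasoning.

1. d : (E ⊔ B)?  L(d) = {D, (A ⊓ ∃r.B)} ∪ {(¬E ⊓ ¬B)}
   clash {E, ¬E} at d — d ∈ (E ⊔ B)
2. Hence d : (E ⊔ B): entailed.

Yes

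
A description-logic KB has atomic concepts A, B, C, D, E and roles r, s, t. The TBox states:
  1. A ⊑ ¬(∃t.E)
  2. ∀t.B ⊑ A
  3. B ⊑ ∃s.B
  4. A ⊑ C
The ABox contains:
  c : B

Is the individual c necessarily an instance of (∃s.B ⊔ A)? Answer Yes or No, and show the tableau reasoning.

Yes

1. c : (∃s.B ⊔ A)?  L(c) = {B} ∪ {(∀s.¬B ⊓ ¬A)}
   clash {A, ¬A} at c — c ∈ (∃s.B ⊔ A)
2. Hence c : (∃s.B ⊔ A): entailed.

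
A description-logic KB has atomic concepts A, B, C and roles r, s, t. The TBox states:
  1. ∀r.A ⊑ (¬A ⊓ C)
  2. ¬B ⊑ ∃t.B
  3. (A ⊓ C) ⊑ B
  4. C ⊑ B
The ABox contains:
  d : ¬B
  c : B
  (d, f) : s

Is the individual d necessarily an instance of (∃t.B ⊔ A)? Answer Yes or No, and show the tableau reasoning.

1. d : (∃t.B ⊔ A)?  L(d) = {¬B} ∪ {(∀t.¬B ⊓ ¬A)}
   clash {B, ¬B} at d — d ∈ (∃t.B ⊔ A)
2. Hence d : (∃t.B ⊔ A): entailed.

Yes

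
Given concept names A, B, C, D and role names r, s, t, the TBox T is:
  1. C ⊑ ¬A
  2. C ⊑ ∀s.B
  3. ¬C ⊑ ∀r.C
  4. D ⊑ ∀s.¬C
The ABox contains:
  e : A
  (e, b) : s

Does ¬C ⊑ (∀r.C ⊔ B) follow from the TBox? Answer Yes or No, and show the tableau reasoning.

1. ¬C ⊑ (∀r.C ⊔ B)  ⇔  (¬C ⊓ (∃r.¬C ⊓ ¬B)) unsat w.r.t. T
   all branches close; clash {C, ¬C} at an ∃-successor
2. Hence ¬C ⊑ (∀r.C ⊔ B): entailed.

Yes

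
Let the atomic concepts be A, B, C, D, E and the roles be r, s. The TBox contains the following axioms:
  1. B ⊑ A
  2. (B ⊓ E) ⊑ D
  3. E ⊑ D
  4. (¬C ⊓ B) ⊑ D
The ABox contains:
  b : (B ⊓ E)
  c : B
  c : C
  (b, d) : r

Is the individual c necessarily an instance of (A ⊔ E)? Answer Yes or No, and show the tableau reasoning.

Yes

1. c : (A ⊔ E)?  L(c) = {B, C} ∪ {(¬A ⊓ ¬E)}
   clash {A, ¬A} at c — c ∈ (A ⊔ E)
2. Hence c : (A ⊔ E): entailed.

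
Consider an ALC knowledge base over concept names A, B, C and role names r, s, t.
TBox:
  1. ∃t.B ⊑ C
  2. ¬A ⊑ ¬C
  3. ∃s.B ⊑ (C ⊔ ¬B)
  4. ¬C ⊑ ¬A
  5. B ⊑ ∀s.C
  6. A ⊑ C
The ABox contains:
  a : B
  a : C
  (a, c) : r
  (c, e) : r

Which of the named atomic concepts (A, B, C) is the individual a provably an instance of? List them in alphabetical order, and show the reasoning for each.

1. a : A?  L(a) = {B, C} ∪ {¬A}
   clash {C, ¬C} at a — a ∈ A
2. a : B?  L(a) = {B, C} ∪ {¬B}
   clash {B, ¬B} at a — a ∈ B
3. a : C?  L(a) = {B, C} ∪ {¬C}
   clash {C, ¬C} at a — a ∈ C
4. Entailed for a: {A, B, C}

{A, B, C}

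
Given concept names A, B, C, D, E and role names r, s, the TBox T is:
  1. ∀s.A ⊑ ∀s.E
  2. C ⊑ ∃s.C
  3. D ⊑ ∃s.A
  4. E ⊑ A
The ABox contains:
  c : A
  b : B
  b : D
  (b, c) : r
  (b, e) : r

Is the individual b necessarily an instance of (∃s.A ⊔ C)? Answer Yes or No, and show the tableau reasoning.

Yes

1. b : (∃s.A ⊔ C)?  L(b) = {B, D} ∪ {(∀s.¬A ⊓ ¬C)}
   clash {A, ¬A} at an ∃-successor — b ∈ (∃s.A ⊔ C)
2. Hence b : (∃s.A ⊔ C): entailed.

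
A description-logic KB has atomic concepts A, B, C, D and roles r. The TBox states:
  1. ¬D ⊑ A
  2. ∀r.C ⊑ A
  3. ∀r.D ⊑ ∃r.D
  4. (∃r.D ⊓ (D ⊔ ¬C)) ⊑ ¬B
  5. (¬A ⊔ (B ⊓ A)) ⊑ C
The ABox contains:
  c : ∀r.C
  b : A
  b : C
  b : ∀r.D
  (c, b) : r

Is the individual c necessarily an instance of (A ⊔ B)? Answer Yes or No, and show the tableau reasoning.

Yes

1. c : (A ⊔ B)?  L(c) = {∀r.C} ∪ {(¬A ⊓ ¬B)}
   clash {A, ¬A} at c — c ∈ (A ⊔ B)
2. Hence c : (A ⊔ B): entailed.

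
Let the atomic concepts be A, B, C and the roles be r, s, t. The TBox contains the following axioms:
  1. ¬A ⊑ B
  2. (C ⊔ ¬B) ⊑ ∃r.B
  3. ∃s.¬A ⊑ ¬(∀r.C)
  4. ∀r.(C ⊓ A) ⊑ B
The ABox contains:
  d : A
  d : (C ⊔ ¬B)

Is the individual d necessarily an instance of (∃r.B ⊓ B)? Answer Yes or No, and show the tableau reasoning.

1. d : (∃r.B ⊓ B)?  L(d) = {A, (C ⊔ ¬B)} ∪ {(∀r.¬B ⊔ ¬B)}
   apply at d: (C ⊔ ¬B)⊑∃r.B
   open: L(d) ⊇ {A, C, ¬B, ∀s.A, ∃r.(¬C ⊔ ¬A), …} (+ ∃-successors) — d ∉ (∃r.B ⊓ B) possible
2. Hence d : (∃r.B ⊓ B): not entailed.

No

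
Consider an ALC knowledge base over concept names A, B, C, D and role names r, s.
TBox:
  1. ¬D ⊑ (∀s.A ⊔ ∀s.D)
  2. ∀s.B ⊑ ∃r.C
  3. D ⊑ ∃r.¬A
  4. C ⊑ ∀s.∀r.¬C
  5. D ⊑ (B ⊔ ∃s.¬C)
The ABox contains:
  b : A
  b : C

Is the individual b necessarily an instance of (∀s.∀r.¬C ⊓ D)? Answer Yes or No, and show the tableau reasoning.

1. b : (∀s.∀r.¬C ⊓ D)?  L(b) = {A, C} ∪ {(∃s.∃r.C ⊔ ¬D)}
   apply at b: C⊑∀s.∀r.¬C
   open: L(b) ⊇ {A, C, ¬D, ∀s.A, ∀s.∀r.¬C, …} (+ ∃-successors) — b ∉ (∀s.∀r.¬C ⊓ D) possible
2. Hence b : (∀s.∀r.¬C ⊓ D): not entailed.

No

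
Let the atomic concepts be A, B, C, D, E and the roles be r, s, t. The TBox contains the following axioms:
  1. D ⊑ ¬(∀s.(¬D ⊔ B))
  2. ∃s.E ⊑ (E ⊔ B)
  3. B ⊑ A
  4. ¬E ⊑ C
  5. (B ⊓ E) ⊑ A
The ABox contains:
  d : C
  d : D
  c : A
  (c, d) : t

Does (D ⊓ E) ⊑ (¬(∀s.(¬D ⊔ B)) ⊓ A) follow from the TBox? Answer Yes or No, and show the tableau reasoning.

1. (D ⊓ E) ⊑ (¬(∀s.(¬D ⊔ B)) ⊓ A)  ⇔  ((D ⊓ E) ⊓ (∀s.(¬D ⊔ B) ⊔ ¬A)) unsat w.r.t. T
   apply at x₀: D⊑¬(∀s.(¬D ⊔ B))
   open: L(x₀) ⊇ {D, E, ¬A, ¬B, ∀s.¬E, …} (+ ∃-successors)
2. Hence (D ⊓ E) ⊑ (¬(∀s.(¬D ⊔ B)) ⊓ A): not entailed.

No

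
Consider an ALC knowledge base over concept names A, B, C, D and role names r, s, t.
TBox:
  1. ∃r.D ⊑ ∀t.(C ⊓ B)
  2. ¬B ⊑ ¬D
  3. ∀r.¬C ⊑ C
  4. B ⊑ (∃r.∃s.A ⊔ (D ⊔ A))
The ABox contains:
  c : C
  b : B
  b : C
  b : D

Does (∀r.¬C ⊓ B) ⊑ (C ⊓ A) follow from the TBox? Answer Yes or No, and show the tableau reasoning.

1. (∀r.¬C ⊓ B) ⊑ (C ⊓ A)  ⇔  ((∀r.¬C ⊓ B) ⊓ (¬C ⊔ ¬A)) unsat w.r.t. T
   apply at x₀: ∀r.¬C⊑C; B⊑(∃r.∃s.A ⊔ (D ⊔ A))
   open: L(x₀) ⊇ {B, C, ¬A, ∀r.¬C, ∀r.¬D, …} (+ ∃-successors)
2. Hence (∀r.¬C ⊓ B) ⊑ (C ⊓ A): not entailed.

No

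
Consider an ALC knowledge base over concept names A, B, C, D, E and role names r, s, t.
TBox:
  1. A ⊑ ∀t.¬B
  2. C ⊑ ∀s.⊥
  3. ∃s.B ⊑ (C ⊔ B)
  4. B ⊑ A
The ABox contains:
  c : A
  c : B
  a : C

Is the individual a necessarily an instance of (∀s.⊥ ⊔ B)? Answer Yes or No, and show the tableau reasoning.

1. a : (∀s.⊥ ⊔ B)?  L(a) = {C} ∪ {(∃s.⊤ ⊓ ¬B)}
   clash ⊥ at an ∃-successor — a ∈ (∀s.⊥ ⊔ B)
2. Hence a : (∀s.⊥ ⊔ B): entailed.

Yes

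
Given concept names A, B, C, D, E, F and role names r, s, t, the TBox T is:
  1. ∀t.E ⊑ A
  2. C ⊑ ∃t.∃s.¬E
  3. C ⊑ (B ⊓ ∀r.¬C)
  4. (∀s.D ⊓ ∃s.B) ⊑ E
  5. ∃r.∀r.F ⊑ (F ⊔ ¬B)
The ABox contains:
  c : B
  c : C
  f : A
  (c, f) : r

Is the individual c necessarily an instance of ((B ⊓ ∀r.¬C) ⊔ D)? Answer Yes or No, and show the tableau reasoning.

Yes

1. c : ((B ⊓ ∀r.¬C) ⊔ D)?  L(c) = {B, C} ∪ {((¬B ⊔ ∃r.C) ⊓ ¬D)}
   clash {B, ¬B} at c — c ∈ ((B ⊓ ∀r.¬C) ⊔ D)
2. Hence c : ((B ⊓ ∀r.¬C) ⊔ D): entailed.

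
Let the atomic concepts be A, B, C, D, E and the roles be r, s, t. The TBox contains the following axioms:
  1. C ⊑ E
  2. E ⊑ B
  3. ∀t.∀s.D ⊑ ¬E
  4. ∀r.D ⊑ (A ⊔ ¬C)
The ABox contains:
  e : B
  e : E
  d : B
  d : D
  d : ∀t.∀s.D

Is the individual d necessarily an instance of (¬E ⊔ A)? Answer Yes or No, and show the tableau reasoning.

Yes

1. d : (¬E ⊔ A)?  L(d) = {B, D, ∀t.∀s.D} ∪ {(E ⊓ ¬A)}
   clash {E, ¬E} at d — d ∈ (¬E ⊔ A)
2. Hence d : (¬E ⊔ A): entailed.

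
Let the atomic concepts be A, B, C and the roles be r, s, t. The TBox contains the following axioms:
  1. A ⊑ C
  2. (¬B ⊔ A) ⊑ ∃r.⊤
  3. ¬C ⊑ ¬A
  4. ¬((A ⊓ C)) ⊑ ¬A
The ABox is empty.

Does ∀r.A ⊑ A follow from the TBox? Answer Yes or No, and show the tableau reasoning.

1. ∀r.A ⊑ A  ⇔  (∀r.A ⊓ ¬A) unsat w.r.t. T
   open: L(x₀) ⊇ {B, ¬A, ∀r.A}
2. Hence ∀r.A ⊑ A: not entailed.

No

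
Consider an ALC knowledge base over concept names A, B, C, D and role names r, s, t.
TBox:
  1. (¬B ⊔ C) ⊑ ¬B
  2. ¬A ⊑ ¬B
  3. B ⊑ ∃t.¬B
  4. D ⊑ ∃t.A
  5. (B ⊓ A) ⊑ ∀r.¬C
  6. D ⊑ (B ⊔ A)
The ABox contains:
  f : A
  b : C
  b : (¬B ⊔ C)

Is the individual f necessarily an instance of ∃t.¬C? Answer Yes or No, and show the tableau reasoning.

No

1. f : ∃t.¬C?  L(f) = {A} ∪ {∀t.C}
   open: L(f) ⊇ {A, B, ¬C, ¬D, ∀r.¬C, …} (+ ∃-successors) — f ∉ ∃t.¬C possible
2. Hence f : ∃t.¬C: not entailed.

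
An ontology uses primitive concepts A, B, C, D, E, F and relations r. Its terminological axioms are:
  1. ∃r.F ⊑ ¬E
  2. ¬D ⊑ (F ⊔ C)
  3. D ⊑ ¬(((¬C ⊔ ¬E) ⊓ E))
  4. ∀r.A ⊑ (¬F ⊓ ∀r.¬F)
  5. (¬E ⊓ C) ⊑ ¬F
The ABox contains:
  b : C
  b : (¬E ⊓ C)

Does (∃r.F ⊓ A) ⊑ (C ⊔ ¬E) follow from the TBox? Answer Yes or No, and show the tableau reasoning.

1. (∃r.F ⊓ A) ⊑ (C ⊔ ¬E)  ⇔  ((∃r.F ⊓ A) ⊓ (¬C ⊓ E)) unsat w.r.t. T
   all branches close; clash {C, ¬C} at x₀
2. Hence (∃r.F ⊓ A) ⊑ (C ⊔ ¬E): entailed.

Yes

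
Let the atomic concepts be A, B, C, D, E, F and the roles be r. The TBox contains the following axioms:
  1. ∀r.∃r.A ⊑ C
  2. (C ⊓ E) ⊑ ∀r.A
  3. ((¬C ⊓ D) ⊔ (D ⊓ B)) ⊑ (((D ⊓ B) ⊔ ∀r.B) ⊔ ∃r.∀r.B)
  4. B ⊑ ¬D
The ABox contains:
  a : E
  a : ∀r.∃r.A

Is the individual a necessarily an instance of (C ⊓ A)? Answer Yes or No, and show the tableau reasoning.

No

1. a : (C ⊓ A)?  L(a) = {E, ∀r.∃r.A} ∪ {(¬C ⊔ ¬A)}
   apply at a: ∀r.∃r.A⊑C
   open: L(a) ⊇ {C, E, ¬A, ¬B, ∀r.A, …} — a ∉ (C ⊓ A) possible
2. Hence a : (C ⊓ A): not entailed.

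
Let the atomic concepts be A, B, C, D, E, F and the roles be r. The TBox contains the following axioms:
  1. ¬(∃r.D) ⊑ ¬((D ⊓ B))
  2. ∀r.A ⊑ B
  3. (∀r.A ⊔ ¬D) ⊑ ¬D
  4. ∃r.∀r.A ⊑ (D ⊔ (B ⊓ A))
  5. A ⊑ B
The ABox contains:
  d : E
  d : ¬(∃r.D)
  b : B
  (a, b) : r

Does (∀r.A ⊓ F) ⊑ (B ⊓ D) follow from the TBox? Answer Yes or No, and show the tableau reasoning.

1. (∀r.A ⊓ F) ⊑ (B ⊓ D)  ⇔  ((∀r.A ⊓ F) ⊓ (¬B ⊔ ¬D)) unsat w.r.t. T
   apply at x₀: ∀r.A⊑B
   open: L(x₀) ⊇ {B, F, ¬A, ¬D, ∀r.A, …} (+ ∃-successors)
2. Hence (∀r.A ⊓ F) ⊑ (B ⊓ D): not entailed.

No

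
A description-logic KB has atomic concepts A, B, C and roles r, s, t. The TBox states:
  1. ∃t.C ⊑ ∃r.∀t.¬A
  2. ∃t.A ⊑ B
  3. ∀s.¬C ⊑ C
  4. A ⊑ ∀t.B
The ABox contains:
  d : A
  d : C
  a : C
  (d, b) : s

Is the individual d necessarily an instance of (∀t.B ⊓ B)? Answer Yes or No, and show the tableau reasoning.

No

1. d : (∀t.B ⊓ B)?  L(d) = {A, C} ∪ {(∃t.¬B ⊔ ¬B)}
   apply at d: A⊑∀t.B
   open: L(d) ⊇ {A, C, ¬B, ∀t.B, ∀t.¬A, …} — d ∉ (∀t.B ⊓ B) possible
2. Hence d : (∀t.B ⊓ B): not entailed.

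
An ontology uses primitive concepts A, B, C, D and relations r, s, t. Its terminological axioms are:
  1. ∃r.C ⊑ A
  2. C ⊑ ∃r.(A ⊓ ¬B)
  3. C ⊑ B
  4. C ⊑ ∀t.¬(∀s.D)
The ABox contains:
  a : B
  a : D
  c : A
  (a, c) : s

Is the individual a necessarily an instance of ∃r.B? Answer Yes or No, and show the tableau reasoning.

No

1. a : ∃r.B?  L(a) = {B, D} ∪ {∀r.¬B}
   open: L(a) ⊇ {B, D, ¬C, ∀r.¬B, ∀r.¬C} — a ∉ ∃r.B possible
2. Hence a : ∃r.B: not entailed.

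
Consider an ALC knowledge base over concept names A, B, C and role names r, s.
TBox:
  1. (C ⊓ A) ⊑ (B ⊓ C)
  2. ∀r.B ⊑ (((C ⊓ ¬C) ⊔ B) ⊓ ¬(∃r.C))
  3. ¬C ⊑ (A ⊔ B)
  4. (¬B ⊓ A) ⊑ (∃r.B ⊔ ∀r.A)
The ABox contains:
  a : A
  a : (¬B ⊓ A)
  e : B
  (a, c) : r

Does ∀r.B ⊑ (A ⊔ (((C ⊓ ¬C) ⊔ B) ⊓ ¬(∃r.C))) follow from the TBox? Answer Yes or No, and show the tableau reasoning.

Yes

1. ∀r.B ⊑ (A ⊔ (((C ⊓ ¬C) ⊔ B) ⊓ ¬(∃r.C)))  ⇔  (∀r.B ⊓ (¬A ⊓ (((¬C ⊔ C) ⊓ ¬B) ⊔ ∃r.C))) unsat w.r.t. T
   all branches close; clash {C, ¬C} at an ∃-successor
2. Hence ∀r.B ⊑ (A ⊔ (((C ⊓ ¬C) ⊔ B) ⊓ ¬(∃r.C))): entailed.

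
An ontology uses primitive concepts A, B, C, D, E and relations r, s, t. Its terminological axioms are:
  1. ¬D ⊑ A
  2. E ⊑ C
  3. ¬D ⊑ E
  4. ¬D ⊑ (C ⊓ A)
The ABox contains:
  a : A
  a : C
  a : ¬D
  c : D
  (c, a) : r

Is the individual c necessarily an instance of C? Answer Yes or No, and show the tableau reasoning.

1. c : C?  L(c) = {D} ∪ {¬C}
   open: L(c) ⊇ {D, ¬C, ¬E} — c ∉ C possible
2. Hence c : C: not entailed.

No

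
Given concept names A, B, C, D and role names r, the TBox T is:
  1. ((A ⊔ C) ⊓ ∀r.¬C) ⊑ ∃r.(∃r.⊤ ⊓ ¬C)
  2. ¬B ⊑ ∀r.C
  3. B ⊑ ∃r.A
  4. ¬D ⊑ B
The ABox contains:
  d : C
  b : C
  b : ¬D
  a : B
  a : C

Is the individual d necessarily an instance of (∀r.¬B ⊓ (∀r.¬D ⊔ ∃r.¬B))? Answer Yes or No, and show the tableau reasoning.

No

1. d : (∀r.¬B ⊓ (∀r.¬D ⊔ ∃r.¬B))?  L(d) = {C} ∪ {(∃r.B ⊔ (∃r.D ⊓ ∀r.B))}
   open: L(d) ⊇ {B, C, D, ∃r.A, ∃r.B, …} (+ ∃-successors) — d ∉ (∀r.¬B ⊓ (∀r.¬D ⊔ ∃r.¬B)) possible
2. Hence d : (∀r.¬B ⊓ (∀r.¬D ⊔ ∃r.¬B)): not entailed.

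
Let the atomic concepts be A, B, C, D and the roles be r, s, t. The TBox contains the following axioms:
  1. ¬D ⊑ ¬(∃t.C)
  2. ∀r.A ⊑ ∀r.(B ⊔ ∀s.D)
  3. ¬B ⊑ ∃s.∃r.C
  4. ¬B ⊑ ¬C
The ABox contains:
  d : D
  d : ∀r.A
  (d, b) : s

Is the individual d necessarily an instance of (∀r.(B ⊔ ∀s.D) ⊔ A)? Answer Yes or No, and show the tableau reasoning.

Yes

1. d : (∀r.(B ⊔ ∀s.D) ⊔ A)?  L(d) = {D, ∀r.A} ∪ {(∃r.(¬B ⊓ ∃s.¬D) ⊓ ¬A)}
   clash {D, ¬D} at an ∃-successor — d ∈ (∀r.(B ⊔ ∀s.D) ⊔ A)
2. Hence d : (∀r.(B ⊔ ∀s.D) ⊔ A): entailed.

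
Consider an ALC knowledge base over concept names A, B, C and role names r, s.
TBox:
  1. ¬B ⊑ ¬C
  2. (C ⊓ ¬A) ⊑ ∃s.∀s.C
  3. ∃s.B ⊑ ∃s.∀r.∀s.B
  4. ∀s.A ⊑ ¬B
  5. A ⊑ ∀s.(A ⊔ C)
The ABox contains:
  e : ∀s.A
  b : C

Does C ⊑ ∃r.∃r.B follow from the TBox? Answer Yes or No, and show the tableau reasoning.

1. C ⊑ ∃r.∃r.B  ⇔  (C ⊓ ∀r.∀r.¬B) unsat w.r.t. T
   open: L(x₀) ⊇ {A, B, C, ∀r.∀r.¬B, ∀s.(A ⊔ C), …} (+ ∃-successors)
2. Hence C ⊑ ∃r.∃r.B: not entailed.

No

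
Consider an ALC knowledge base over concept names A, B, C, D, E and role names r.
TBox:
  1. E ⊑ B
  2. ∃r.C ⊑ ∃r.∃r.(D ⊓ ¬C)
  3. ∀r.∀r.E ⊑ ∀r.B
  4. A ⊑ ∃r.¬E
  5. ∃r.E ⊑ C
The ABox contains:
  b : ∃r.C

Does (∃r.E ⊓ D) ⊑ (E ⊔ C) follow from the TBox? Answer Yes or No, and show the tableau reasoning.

1. (∃r.E ⊓ D) ⊑ (E ⊔ C)  ⇔  ((∃r.E ⊓ D) ⊓ (¬E ⊓ ¬C)) unsat w.r.t. T
   all branches close; clash {C, ¬C} at x₀
2. Hence (∃r.E ⊓ D) ⊑ (E ⊔ C): entailed.

Yes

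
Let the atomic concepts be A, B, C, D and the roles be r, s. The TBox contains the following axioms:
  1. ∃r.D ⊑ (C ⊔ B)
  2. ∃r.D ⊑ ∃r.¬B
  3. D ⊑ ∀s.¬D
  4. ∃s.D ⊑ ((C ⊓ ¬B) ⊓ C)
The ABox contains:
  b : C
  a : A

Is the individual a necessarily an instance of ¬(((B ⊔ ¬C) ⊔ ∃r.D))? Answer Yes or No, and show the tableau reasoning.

1. a : ¬(((B ⊔ ¬C) ⊔ ∃r.D))?  L(a) = {A} ∪ {((B ⊔ ¬C) ⊔ ∃r.D)}
   open: L(a) ⊇ {A, B, ¬D, ∀r.¬D, ∀s.¬D} — a ∉ ¬(((B ⊔ ¬C) ⊔ ∃r.D)) possible
2. Hence a : ¬(((B ⊔ ¬C) ⊔ ∃r.D)): not entailed.

No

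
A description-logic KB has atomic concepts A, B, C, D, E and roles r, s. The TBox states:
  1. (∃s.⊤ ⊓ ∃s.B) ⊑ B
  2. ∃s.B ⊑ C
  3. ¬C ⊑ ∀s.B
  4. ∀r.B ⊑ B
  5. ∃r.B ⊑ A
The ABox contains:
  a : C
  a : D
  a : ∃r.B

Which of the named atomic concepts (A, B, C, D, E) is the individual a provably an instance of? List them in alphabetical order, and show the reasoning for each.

1. a : A?  L(a) = {C, D, ∃r.B} ∪ {¬A}
   clash {A, ¬A} at a — a ∈ A
2. a : B?  L(a) = {C, D, ∃r.B} ∪ {¬B}
   apply at a: ∃r.B⊑A
   open: L(a) ⊇ {A, C, D, ¬B, ∀s.⊥, …} (+ ∃-successors) — a ∉ B possible
3. a : C?  L(a) = {C, D, ∃r.B} ∪ {¬C}
   clash {C, ¬C} at a — a ∈ C
4. a : D?  L(a) = {C, D, ∃r.B} ∪ {¬D}
   clash {D, ¬D} at a — a ∈ D
5. a : E?  L(a) = {C, D, ∃r.B} ∪ {¬E}
   apply at a: ∃r.B⊑A
   open: L(a) ⊇ {A, C, D, ¬E, ∀s.⊥, …} (+ ∃-successors) — a ∉ E possible
6. Entailed for a: {A, C, D}

{A, C, D}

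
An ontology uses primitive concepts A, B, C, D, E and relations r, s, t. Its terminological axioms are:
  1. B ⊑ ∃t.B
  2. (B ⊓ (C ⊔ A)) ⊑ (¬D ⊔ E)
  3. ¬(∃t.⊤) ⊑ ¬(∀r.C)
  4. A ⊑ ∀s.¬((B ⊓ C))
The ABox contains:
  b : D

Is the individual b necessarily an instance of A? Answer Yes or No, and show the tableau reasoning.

1. b : A?  L(b) = {D} ∪ {¬A}
   open: L(b) ⊇ {D, ¬A, ¬B, ∃t.⊤} (+ ∃-successors) — b ∉ A possible
2. Hence b : A: not entailed.

No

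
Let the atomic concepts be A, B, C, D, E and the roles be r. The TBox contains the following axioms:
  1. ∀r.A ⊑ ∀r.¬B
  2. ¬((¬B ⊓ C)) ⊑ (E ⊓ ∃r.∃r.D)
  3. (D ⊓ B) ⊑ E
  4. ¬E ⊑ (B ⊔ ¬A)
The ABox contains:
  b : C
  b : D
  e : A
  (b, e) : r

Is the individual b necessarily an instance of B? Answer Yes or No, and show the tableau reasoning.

No

1. b : B?  L(b) = {C, D} ∪ {¬B}
   open: L(b) ⊇ {C, D, E, ¬B, ∃r.¬A} (+ ∃-successors) — b ∉ B possible
2. Hence b : B: not entailed.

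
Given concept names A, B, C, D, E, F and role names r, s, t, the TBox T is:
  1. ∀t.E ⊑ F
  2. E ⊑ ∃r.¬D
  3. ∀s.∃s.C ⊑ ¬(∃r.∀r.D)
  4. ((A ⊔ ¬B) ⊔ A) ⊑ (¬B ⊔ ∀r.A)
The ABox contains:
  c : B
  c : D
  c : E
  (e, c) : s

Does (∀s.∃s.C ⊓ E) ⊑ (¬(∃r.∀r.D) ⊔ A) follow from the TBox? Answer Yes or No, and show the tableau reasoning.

1. (∀s.∃s.C ⊓ E) ⊑ (¬(∃r.∀r.D) ⊔ A)  ⇔  ((∀s.∃s.C ⊓ E) ⊓ (∃r.∀r.D ⊓ ¬A)) unsat w.r.t. T
   all branches close; clash {D, ¬D} at an ∃-successor
2. Hence (∀s.∃s.C ⊓ E) ⊑ (¬(∃r.∀r.D) ⊔ A): entailed.

Yes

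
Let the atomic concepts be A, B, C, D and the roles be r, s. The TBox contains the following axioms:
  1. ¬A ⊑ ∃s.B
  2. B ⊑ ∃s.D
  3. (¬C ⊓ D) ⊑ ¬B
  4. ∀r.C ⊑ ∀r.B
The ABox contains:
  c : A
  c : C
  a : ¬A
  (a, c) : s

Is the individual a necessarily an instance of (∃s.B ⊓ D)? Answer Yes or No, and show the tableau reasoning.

No

1. a : (∃s.B ⊓ D)?  L(a) = {¬A} ∪ {(∀s.¬B ⊔ ¬D)}
   apply at a: ¬A⊑∃s.B
   open: L(a) ⊇ {¬A, ¬B, ¬D, ∃r.¬C, ∃s.B} (+ ∃-successors) — a ∉ (∃s.B ⊓ D) possible
2. Hence a : (∃s.B ⊓ D): not entailed.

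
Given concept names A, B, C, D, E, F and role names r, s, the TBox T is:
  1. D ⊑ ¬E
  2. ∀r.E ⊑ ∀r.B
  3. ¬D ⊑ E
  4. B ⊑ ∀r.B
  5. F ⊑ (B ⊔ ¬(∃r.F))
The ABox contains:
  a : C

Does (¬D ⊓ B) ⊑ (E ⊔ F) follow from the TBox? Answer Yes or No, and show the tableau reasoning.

Yes

1. (¬D ⊓ B) ⊑ (E ⊔ F)  ⇔  ((¬D ⊓ B) ⊓ (¬E ⊓ ¬F)) unsat w.r.t. T
   all branches close; clash {E, ¬E} at x₀
2. Hence (¬D ⊓ B) ⊑ (E ⊔ F): entailed.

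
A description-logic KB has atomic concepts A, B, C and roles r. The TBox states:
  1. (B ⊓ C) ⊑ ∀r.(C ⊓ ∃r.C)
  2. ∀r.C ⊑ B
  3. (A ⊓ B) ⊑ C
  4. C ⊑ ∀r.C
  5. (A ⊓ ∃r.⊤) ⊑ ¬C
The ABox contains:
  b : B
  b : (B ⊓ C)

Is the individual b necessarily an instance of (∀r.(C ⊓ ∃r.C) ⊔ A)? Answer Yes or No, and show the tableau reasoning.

1. b : (∀r.(C ⊓ ∃r.C) ⊔ A)?  L(b) = {B, (B ⊓ C)} ∪ {(∃r.(¬C ⊔ ∀r.¬C) ⊓ ¬A)}
   clash {C, ¬C} at b — b ∈ (∀r.(C ⊓ ∃r.C) ⊔ A)
2. Hence b : (∀r.(C ⊓ ∃r.C) ⊔ A): entailed.

Yes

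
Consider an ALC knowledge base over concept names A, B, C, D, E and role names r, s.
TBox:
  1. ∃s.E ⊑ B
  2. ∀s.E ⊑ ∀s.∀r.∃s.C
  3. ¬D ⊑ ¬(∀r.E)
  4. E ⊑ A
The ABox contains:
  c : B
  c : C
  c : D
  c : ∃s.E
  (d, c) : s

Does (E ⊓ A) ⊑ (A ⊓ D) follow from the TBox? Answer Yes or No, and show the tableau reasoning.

1. (E ⊓ A) ⊑ (A ⊓ D)  ⇔  ((E ⊓ A) ⊓ (¬A ⊔ ¬D)) unsat w.r.t. T
   open: L(x₀) ⊇ {A, E, ¬D, ∀s.¬E, ∃r.¬E, …} (+ ∃-successors)
2. Hence (E ⊓ A) ⊑ (A ⊓ D): not entailed.

No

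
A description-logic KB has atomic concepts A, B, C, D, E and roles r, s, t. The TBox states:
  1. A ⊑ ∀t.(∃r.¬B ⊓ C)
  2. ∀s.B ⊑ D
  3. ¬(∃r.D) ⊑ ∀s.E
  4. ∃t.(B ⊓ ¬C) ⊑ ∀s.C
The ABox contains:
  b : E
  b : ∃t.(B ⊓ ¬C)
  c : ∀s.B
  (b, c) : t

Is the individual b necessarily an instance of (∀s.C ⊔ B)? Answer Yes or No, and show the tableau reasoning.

Yes

1. b : (∀s.C ⊔ B)?  L(b) = {E, ∃t.(B ⊓ ¬C)} ∪ {(∃s.¬C ⊓ ¬B)}
   clash {C, ¬C} at an ∃-successor — b ∈ (∀s.C ⊔ B)
2. Hence b : (∀s.C ⊔ B): entailed.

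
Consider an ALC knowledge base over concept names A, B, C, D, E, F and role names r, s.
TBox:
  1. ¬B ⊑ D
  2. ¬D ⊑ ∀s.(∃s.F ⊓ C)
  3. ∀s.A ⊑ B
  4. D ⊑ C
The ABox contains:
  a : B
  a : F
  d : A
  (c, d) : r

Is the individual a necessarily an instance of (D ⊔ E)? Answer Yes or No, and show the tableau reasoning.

1. a : (D ⊔ E)?  L(a) = {B, F} ∪ {(¬D ⊓ ¬E)}
   apply at a: ¬D⊑∀s.(∃s.F ⊓ C)
   open: L(a) ⊇ {B, F, ¬D, ¬E, ∀s.(∃s.F ⊓ C)} — a ∉ (D ⊔ E) possible
2. Hence a : (D ⊔ E): not entailed.

No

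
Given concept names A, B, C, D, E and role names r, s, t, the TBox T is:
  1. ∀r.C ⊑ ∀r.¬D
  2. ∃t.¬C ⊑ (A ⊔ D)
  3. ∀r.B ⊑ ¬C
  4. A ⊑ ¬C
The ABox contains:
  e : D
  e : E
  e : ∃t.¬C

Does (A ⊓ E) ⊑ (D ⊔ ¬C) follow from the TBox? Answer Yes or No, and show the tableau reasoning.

1. (A ⊓ E) ⊑ (D ⊔ ¬C)  ⇔  ((A ⊓ E) ⊓ (¬D ⊓ C)) unsat w.r.t. T
   all branches close; clash {C, ¬C} at x₀
2. Hence (A ⊓ E) ⊑ (D ⊔ ¬C): entailed.

Yes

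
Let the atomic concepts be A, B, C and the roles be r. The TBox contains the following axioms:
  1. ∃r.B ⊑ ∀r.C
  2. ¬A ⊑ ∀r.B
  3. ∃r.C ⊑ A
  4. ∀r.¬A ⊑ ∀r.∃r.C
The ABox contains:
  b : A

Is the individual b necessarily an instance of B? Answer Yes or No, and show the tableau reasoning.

1. b : B?  L(b) = {A} ∪ {¬B}
   open: L(b) ⊇ {A, ¬B, ∀r.¬B, ∃r.A} (+ ∃-successors) — b ∉ B possible
2. Hence b : B: not entailed.

No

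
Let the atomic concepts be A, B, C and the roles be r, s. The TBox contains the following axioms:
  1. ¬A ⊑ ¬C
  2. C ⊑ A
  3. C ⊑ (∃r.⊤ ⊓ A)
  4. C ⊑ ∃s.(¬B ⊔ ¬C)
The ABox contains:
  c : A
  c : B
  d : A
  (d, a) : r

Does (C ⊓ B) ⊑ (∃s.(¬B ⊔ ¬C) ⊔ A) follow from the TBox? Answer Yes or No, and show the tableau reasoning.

1. (C ⊓ B) ⊑ (∃s.(¬B ⊔ ¬C) ⊔ A)  ⇔  ((C ⊓ B) ⊓ (∀s.(B ⊓ C) ⊓ ¬A)) unsat w.r.t. T
   all branches close; clash {C, ¬C} at x₀
2. Hence (C ⊓ B) ⊑ (∃s.(¬B ⊔ ¬C) ⊔ A): entailed.

Yes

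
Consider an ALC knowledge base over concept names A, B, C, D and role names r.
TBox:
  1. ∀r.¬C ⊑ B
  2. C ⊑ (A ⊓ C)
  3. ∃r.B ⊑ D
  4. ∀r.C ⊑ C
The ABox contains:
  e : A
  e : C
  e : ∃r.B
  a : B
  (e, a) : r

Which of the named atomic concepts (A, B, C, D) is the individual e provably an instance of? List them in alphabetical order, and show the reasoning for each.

{A, C, D}

1. e : A?  L(e) = {A, C, ∃r.B} ∪ {¬A}
   clash {A, ¬A} at e — e ∈ A
2. e : B?  L(e) = {A, C, ∃r.B} ∪ {¬B}
   apply at e: C⊑(A ⊓ C); ∃r.B⊑D
   open: L(e) ⊇ {A, C, D, ¬B, ∃r.B, …} (+ ∃-successors) — e ∉ B possible
3. e : C?  L(e) = {A, C, ∃r.B} ∪ {¬C}
   clash {C, ¬C} at e — e ∈ C
4. e : D?  L(e) = {A, C, ∃r.B} ∪ {¬D}
   clash {D, ¬D} at e — e ∈ D
5. Entailed for e: {A, C, D}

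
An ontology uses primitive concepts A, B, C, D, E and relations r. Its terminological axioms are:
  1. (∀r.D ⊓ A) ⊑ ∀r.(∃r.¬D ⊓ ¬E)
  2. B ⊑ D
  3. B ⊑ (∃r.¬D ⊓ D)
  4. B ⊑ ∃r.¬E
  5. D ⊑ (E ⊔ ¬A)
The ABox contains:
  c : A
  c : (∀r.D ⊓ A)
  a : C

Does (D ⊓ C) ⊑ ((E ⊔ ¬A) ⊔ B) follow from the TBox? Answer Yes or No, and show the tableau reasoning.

1. (D ⊓ C) ⊑ ((E ⊔ ¬A) ⊔ B)  ⇔  ((D ⊓ C) ⊓ ((¬E ⊓ A) ⊓ ¬B)) unsat w.r.t. T
   all branches close; clash {A, ¬A} at x₀
2. Hence (D ⊓ C) ⊑ ((E ⊔ ¬A) ⊔ B): entailed.

Yes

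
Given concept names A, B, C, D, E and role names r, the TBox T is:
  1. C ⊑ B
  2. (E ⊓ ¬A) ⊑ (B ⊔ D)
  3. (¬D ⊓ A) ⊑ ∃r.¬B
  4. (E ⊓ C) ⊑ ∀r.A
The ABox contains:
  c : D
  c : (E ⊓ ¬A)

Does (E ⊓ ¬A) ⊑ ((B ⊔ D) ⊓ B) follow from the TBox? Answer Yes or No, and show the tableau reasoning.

1. (E ⊓ ¬A) ⊑ ((B ⊔ D) ⊓ B)  ⇔  ((E ⊓ ¬A) ⊓ ((¬B ⊓ ¬D) ⊔ ¬B)) unsat w.r.t. T
   apply at x₀: (E ⊓ ¬A)⊑(B ⊔ D)
   open: L(x₀) ⊇ {D, E, ¬A, ¬B, ¬C}
2. Hence (E ⊓ ¬A) ⊑ ((B ⊔ D) ⊓ B): not entailed.

No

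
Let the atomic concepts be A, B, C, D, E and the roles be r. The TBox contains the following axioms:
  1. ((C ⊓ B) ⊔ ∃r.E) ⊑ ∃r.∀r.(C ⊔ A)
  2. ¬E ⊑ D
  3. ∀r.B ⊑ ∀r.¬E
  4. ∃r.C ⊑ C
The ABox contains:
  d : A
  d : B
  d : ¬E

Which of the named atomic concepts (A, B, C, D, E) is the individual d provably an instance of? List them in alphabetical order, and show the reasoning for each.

{A, B, D}

1. d : A?  L(d) = {A, B, ¬E} ∪ {¬A}
   clash {A, ¬A} at d — d ∈ A
2. d : B?  L(d) = {A, B, ¬E} ∪ {¬B}
   clash {B, ¬B} at d — d ∈ B
3. d : C?  L(d) = {A, B, ¬E} ∪ {¬C}
   apply at d: ¬E⊑D
   open: L(d) ⊇ {A, B, D, ¬C, ¬E, …} (+ ∃-successors) — d ∉ C possible
4. d : D?  L(d) = {A, B, ¬E} ∪ {¬D}
   clash {D, ¬D} at d — d ∈ D
5. d : E?  L(d) = {A, B, ¬E} ∪ {¬E}
   apply at d: ¬E⊑D
   open: L(d) ⊇ {A, B, D, ¬C, ¬E, …} (+ ∃-successors) — d ∉ E possible
6. Entailed for d: {A, B, D}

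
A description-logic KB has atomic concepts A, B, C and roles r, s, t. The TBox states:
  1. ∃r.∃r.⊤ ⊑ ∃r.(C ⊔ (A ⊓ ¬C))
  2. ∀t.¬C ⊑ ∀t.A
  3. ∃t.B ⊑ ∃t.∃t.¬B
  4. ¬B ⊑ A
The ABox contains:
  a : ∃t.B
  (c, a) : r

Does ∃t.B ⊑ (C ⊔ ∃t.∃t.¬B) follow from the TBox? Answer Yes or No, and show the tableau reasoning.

1. ∃t.B ⊑ (C ⊔ ∃t.∃t.¬B)  ⇔  (∃t.B ⊓ (¬C ⊓ ∀t.∀t.B)) unsat w.r.t. T
   all branches close; clash {B, ¬B} at an ∃-successor
2. Hence ∃t.B ⊑ (C ⊔ ∃t.∃t.¬B): entailed.

Yes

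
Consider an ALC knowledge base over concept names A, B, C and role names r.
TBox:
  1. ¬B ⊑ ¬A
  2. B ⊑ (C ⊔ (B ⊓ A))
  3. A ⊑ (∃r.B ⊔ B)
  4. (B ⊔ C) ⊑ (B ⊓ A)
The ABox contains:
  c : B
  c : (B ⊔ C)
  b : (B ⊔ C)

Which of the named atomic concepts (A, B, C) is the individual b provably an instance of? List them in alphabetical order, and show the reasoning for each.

{A, B}

1. b : A?  L(b) = {(B ⊔ C)} ∪ {¬A}
   clash {A, ¬A} at b — b ∈ A
2. b : B?  L(b) = {(B ⊔ C)} ∪ {¬B}
   clash {A, ¬A} at b — b ∈ B
3. b : C?  L(b) = {(B ⊔ C)} ∪ {¬C}
   apply at b: (B ⊔ C)⊑(B ⊓ A)
   open: L(b) ⊇ {A, B, ¬C} — b ∉ C possible
4. Entailed for b: {A, B}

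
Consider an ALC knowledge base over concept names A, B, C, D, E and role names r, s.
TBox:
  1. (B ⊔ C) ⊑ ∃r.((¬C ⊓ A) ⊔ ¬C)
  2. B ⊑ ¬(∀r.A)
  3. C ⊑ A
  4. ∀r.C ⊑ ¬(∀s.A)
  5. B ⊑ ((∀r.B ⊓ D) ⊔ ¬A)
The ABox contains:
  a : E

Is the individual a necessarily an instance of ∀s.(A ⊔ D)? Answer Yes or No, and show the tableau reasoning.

No

1. a : ∀s.(A ⊔ D)?  L(a) = {E} ∪ {∃s.(¬A ⊓ ¬D)}
   open: L(a) ⊇ {E, ¬B, ¬C, ∃r.¬C, ∃s.(¬A ⊓ ¬D)} (+ ∃-successors) — a ∉ ∀s.(A ⊔ D) possible
2. Hence a : ∀s.(A ⊔ D): not entailed.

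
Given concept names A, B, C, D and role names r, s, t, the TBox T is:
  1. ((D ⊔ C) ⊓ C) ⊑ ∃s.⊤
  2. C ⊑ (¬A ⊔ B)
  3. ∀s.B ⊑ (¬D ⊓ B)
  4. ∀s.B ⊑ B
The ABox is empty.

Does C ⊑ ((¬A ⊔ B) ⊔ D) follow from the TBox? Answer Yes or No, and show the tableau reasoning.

Yes

1. C ⊑ ((¬A ⊔ B) ⊔ D)  ⇔  (C ⊓ ((A ⊓ ¬B) ⊓ ¬D)) unsat w.r.t. T
   all branches close; clash {B, ¬B} at x₀
2. Hence C ⊑ ((¬A ⊔ B) ⊔ D): entailed.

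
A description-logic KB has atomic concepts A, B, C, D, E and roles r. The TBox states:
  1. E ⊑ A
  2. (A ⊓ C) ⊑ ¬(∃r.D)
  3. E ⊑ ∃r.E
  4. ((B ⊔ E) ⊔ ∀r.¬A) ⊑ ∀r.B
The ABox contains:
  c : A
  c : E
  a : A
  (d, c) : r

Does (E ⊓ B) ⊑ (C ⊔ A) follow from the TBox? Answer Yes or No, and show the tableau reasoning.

1. (E ⊓ B) ⊑ (C ⊔ A)  ⇔  ((E ⊓ B) ⊓ (¬C ⊓ ¬A)) unsat w.r.t. T
   all branches close; clash {A, ¬A} at x₀
2. Hence (E ⊓ B) ⊑ (C ⊔ A): entailed.

Yes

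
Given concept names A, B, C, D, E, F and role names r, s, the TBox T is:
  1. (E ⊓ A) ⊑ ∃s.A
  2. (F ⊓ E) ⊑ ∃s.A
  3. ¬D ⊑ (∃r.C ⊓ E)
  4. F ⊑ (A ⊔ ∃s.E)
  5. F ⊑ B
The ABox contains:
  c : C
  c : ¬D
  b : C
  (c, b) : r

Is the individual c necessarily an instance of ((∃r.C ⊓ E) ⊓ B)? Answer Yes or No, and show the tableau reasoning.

No

1. c : ((∃r.C ⊓ E) ⊓ B)?  L(c) = {C, ¬D} ∪ {((∀r.¬C ⊔ ¬E) ⊔ ¬B)}
   apply at c: ¬D⊑(∃r.C ⊓ E)
   open: L(c) ⊇ {C, E, ¬A, ¬B, ¬D, …} (+ ∃-successors) — c ∉ ((∃r.C ⊓ E) ⊓ B) possible
2. Hence c : ((∃r.C ⊓ E) ⊓ B): not entailed.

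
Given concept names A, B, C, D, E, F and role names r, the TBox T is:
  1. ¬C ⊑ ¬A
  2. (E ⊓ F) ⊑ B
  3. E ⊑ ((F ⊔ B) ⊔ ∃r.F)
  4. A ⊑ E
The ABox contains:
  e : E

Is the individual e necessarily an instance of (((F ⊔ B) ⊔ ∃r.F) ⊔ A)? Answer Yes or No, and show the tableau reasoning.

1. e : (((F ⊔ B) ⊔ ∃r.F) ⊔ A)?  L(e) = {E} ∪ {(((¬F ⊓ ¬B) ⊓ ∀r.¬F) ⊓ ¬A)}
   clash {B, ¬B} at e — e ∈ (((F ⊔ B) ⊔ ∃r.F) ⊔ A)
2. Hence e : (((F ⊔ B) ⊔ ∃r.F) ⊔ A): entailed.

Yes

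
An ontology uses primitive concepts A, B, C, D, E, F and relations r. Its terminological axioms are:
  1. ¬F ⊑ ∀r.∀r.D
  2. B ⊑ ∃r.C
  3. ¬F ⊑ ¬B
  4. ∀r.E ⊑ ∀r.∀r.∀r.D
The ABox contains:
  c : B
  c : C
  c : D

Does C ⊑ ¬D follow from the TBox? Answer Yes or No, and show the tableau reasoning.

1. C ⊑ ¬D  ⇔  (C ⊓ D) unsat w.r.t. T
   open: L(x₀) ⊇ {C, D, F, ¬B, ∃r.¬E} (+ ∃-successors)
2. Hence C ⊑ ¬D: not entailed.

No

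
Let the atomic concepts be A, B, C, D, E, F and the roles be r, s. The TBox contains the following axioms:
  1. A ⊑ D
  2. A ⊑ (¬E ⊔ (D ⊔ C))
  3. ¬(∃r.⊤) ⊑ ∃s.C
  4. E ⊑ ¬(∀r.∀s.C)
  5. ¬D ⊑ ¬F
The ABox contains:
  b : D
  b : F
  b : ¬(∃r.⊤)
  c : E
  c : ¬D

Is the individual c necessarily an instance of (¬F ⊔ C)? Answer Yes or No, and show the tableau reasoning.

1. c : (¬F ⊔ C)?  L(c) = {E, ¬D} ∪ {(F ⊓ ¬C)}
   clash {F, ¬F} at c — c ∈ (¬F ⊔ C)
2. Hence c : (¬F ⊔ C): entailed.

Yes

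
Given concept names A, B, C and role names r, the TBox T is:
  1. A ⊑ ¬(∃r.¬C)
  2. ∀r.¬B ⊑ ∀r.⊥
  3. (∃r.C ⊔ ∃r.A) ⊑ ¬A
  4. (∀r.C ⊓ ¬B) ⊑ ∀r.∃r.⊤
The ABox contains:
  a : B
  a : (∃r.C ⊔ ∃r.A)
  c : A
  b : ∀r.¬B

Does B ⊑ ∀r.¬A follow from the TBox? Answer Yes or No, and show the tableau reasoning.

1. B ⊑ ∀r.¬A  ⇔  (B ⊓ ∃r.A) unsat w.r.t. T
   open: L(x₀) ⊇ {B, ¬A, ∃r.A, ∃r.B} (+ ∃-successors)
2. Hence B ⊑ ∀r.¬A: not entailed.

No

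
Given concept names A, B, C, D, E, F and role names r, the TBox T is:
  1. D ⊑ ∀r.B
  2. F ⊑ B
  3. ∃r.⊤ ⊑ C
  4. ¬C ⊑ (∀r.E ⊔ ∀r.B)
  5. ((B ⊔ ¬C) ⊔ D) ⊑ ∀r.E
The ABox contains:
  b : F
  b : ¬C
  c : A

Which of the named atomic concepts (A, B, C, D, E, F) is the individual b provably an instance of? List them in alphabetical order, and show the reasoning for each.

1. b : A?  L(b) = {F, ¬C} ∪ {¬A}
   apply at b: F⊑B; ¬C⊑(∀r.E ⊔ ∀r.B)
   open: L(b) ⊇ {B, F, ¬A, ¬C, ¬D, …} — b ∉ A possible
2. b : B?  L(b) = {F, ¬C} ∪ {¬B}
   clash {B, ¬B} at b — b ∈ B
3. b : C?  L(b) = {F, ¬C} ∪ {¬C}
   apply at b: F⊑B; ¬C⊑(∀r.E ⊔ ∀r.B)
   open: L(b) ⊇ {B, F, ¬C, ¬D, ∀r.E, …} — b ∉ C possible
4. b : D?  L(b) = {F, ¬C} ∪ {¬D}
   apply at b: F⊑B; ¬C⊑(∀r.E ⊔ ∀r.B)
   open: L(b) ⊇ {B, F, ¬C, ¬D, ∀r.E, …} — b ∉ D possible
5. b : E?  L(b) = {F, ¬C} ∪ {¬E}
   apply at b: F⊑B; ¬C⊑(∀r.E ⊔ ∀r.B)
   open: L(b) ⊇ {B, F, ¬C, ¬D, ¬E, …} — b ∉ E possible
6. b : F?  L(b) = {F, ¬C} ∪ {¬F}
   clash {F, ¬F} at b — b ∈ F
7. Entailed for b: {B, F}

{B, F}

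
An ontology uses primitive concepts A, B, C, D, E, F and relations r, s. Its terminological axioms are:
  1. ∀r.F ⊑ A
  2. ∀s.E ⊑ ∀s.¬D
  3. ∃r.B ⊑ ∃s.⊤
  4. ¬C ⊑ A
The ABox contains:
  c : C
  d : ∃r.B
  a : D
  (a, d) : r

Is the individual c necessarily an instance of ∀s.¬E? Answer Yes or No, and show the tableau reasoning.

No

1. c : ∀s.¬E?  L(c) = {C} ∪ {∃s.E}
   open: L(c) ⊇ {C, ∀r.¬B, ∃r.¬F, ∃s.E, ∃s.¬E} (+ ∃-successors) — c ∉ ∀s.¬E possible
2. Hence c : ∀s.¬E: not entailed.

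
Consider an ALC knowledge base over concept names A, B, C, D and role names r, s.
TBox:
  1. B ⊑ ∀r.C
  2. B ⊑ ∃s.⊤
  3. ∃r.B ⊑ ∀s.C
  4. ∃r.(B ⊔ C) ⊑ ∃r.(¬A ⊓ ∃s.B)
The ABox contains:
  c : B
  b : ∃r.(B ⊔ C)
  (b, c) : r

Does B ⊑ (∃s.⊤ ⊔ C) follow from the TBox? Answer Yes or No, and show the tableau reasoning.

1. B ⊑ (∃s.⊤ ⊔ C)  ⇔  (B ⊓ (∀s.⊥ ⊓ ¬C)) unsat w.r.t. T
   all branches close; clash ⊥ at an ∃-successor
2. Hence B ⊑ (∃s.⊤ ⊔ C): entailed.

Yes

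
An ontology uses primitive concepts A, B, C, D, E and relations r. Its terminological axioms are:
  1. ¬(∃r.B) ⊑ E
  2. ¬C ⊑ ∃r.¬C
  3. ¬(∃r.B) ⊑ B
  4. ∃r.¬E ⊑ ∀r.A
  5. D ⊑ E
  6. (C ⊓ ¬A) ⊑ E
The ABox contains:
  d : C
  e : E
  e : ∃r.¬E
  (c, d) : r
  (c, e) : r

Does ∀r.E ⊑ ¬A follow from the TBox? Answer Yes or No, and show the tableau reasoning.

No

1. ∀r.E ⊑ ¬A  ⇔  (∀r.E ⊓ A) unsat w.r.t. T
   open: L(x₀) ⊇ {A, C, ¬D, ∀r.E, ∃r.B} (+ ∃-successors)
2. Hence ∀r.E ⊑ ¬A: not entailed.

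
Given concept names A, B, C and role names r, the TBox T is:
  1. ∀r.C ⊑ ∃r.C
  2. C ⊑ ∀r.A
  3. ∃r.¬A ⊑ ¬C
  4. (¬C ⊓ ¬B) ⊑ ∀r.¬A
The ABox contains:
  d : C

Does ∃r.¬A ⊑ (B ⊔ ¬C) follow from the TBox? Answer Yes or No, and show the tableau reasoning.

1. ∃r.¬A ⊑ (B ⊔ ¬C)  ⇔  (∃r.¬A ⊓ (¬B ⊓ C)) unsat w.r.t. T
   all branches close; clash {A, ¬A} at an ∃-successor
2. Hence ∃r.¬A ⊑ (B ⊔ ¬C): entailed.

Yes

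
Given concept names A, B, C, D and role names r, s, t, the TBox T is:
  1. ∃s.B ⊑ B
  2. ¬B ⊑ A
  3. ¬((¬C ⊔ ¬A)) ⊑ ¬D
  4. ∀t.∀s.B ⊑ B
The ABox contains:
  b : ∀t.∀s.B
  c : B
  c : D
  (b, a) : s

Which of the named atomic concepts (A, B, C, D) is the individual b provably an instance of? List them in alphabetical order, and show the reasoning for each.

1. b : A?  L(b) = {∀t.∀s.B} ∪ {¬A}
   apply at b: ∀t.∀s.B⊑B
   open: L(b) ⊇ {B, ¬A, ∀t.∀s.B} — b ∉ A possible
2. b : B?  L(b) = {∀t.∀s.B} ∪ {¬B}
   clash {B, ¬B} at b — b ∈ B
3. b : C?  L(b) = {∀t.∀s.B} ∪ {¬C}
   apply at b: ∀t.∀s.B⊑B
   open: L(b) ⊇ {B, ¬C, ∀t.∀s.B} — b ∉ C possible
4. b : D?  L(b) = {∀t.∀s.B} ∪ {¬D}
   apply at b: ∀t.∀s.B⊑B
   open: L(b) ⊇ {B, ¬D, ∀t.∀s.B} — b ∉ D possible
5. Entailed for b: {B}

{B}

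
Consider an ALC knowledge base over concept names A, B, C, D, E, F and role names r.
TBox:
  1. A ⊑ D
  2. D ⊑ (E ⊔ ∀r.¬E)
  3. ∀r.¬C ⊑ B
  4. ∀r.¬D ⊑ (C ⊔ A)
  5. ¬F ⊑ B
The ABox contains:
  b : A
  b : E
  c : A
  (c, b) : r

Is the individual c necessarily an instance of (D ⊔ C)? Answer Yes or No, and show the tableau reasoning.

1. c : (D ⊔ C)?  L(c) = {A} ∪ {(¬D ⊓ ¬C)}
   clash {D, ¬D} at c — c ∈ (D ⊔ C)
2. Hence c : (D ⊔ C): entailed.

Yes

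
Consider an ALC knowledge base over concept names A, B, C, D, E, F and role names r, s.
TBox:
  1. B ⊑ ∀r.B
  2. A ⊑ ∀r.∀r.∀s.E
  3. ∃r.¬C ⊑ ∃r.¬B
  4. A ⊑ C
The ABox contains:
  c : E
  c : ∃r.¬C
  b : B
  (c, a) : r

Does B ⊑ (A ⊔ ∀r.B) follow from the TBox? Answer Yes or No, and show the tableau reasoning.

1. B ⊑ (A ⊔ ∀r.B)  ⇔  (B ⊓ (¬A ⊓ ∃r.¬B)) unsat w.r.t. T
   all branches close; clash {B, ¬B} at an ∃-successor
2. Hence B ⊑ (A ⊔ ∀r.B): entailed.

Yes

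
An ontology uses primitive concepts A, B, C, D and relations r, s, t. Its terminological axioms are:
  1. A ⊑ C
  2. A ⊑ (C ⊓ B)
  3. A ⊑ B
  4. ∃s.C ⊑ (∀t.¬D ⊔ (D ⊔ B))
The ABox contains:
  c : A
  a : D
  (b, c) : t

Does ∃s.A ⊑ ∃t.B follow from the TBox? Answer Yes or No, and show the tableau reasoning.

1. ∃s.A ⊑ ∃t.B  ⇔  (∃s.A ⊓ ∀t.¬B) unsat w.r.t. T
   open: L(x₀) ⊇ {¬A, ∀t.¬B, ∀t.¬D, ∃s.A} (+ ∃-successors)
2. Hence ∃s.A ⊑ ∃t.B: not entailed.

No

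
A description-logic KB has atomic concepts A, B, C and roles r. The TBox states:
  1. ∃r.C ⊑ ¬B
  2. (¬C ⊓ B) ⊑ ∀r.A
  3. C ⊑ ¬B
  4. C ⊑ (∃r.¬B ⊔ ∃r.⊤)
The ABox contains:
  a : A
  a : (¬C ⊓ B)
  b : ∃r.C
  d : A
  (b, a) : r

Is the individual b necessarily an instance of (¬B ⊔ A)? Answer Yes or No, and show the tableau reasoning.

1. b : (¬B ⊔ A)?  L(b) = {∃r.C} ∪ {(B ⊓ ¬A)}
   clash {B, ¬B} at b — b ∈ (¬B ⊔ A)
2. Hence b : (¬B ⊔ A): entailed.

Yes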